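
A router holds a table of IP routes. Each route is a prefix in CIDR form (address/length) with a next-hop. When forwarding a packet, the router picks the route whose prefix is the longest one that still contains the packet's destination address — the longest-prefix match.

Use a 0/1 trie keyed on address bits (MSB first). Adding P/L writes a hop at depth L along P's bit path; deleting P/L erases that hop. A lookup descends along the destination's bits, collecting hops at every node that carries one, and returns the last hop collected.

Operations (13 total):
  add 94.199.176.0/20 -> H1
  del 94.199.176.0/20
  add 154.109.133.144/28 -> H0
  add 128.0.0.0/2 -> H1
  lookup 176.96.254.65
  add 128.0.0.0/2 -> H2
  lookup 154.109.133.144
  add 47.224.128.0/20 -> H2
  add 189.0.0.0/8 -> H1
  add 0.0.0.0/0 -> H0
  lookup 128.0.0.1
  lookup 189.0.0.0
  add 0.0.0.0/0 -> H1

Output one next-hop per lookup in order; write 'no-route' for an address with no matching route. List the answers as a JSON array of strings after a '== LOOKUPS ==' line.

Apply in order:
  + 94.199.176.0/20 (H1) depth=20
  - 94.199.176.0/20 clear@20
  + 154.109.133.144/28 (H0) depth=28
  + 128.0.0.0/2 (H1) depth=2
  Q 176.96.254.65: descend 10 ; hops seen [H1] ; pick H1
  + 128.0.0.0/2 (H2) depth=2
  Q 154.109.133.144: descend 1001101001101101100001011001 ; hops seen [H2,H0] ; pick H0
  + 47.224.128.0/20 (H2) depth=20
  + 189.0.0.0/8 (H1) depth=8
  + 0.0.0.0/0 (H0) depth=0
  Q 128.0.0.1: descend 100 ; hops seen [H0,H2] ; pick H2
  Q 189.0.0.0: descend 10111101 ; hops seen [H0,H2,H1] ; pick H1
  + 0.0.0.0/0 (H1) depth=0

== LOOKUPS ==
["H1","H0","H2","H1"]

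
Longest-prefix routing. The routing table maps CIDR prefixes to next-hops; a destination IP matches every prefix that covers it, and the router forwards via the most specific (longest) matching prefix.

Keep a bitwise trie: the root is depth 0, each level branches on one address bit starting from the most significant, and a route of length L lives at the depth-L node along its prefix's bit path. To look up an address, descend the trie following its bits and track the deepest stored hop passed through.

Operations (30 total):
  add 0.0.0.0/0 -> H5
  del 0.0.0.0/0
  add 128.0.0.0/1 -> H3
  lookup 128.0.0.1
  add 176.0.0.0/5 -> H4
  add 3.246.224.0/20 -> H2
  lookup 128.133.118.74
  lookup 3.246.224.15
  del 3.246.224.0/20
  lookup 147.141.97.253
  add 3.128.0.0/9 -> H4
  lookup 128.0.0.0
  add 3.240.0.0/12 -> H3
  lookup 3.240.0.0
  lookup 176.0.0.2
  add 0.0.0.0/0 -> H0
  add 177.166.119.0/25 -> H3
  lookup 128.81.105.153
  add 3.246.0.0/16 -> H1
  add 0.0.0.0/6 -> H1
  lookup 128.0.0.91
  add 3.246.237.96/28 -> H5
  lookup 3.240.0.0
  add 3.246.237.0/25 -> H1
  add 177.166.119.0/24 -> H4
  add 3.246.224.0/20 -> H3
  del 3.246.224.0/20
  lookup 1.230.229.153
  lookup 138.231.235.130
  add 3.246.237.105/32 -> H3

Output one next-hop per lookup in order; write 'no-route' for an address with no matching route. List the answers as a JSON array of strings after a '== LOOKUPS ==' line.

Trace:
  + 0.0.0.0/0 (H5) depth=0
  del 0.0.0.0/0 (clear depth 0)
  + 128.0.0.0/1 (H3) depth=1
  Q 128.0.0.1: descend 1 ; hops seen [H3] ; pick H3
  + 176.0.0.0/5 (H4) depth=5
  + 3.246.224.0/20 (H2) depth=20
  Q 128.133.118.74: descend 10 ; hops seen [H3] ; pick H3
  Q 3.246.224.15: descend 00000011111101101110 ; hops seen [H2] ; pick H2
  del 3.246.224.0/20 (clear depth 20)
  Q 147.141.97.253: descend 10 ; hops seen [H3] ; pick H3
  + 3.128.0.0/9 (H4) depth=9
  Q 128.0.0.0: descend 10 ; hops seen [H3] ; pick H3
  + 3.240.0.0/12 (H3) depth=12
  Q 3.240.0.0: descend 0000001111110 ; hops seen [H4,H3] ; pick H3
  Q 176.0.0.2: descend 10110 ; hops seen [H3,H4] ; pick H4
  + 0.0.0.0/0 (H0) depth=0
  + 177.166.119.0/25 (H3) depth=25
  Q 128.81.105.153: descend 10 ; hops seen [H0,H3] ; pick H3
  + 3.246.0.0/16 (H1) depth=16
  + 0.0.0.0/6 (H1) depth=6
  Q 128.0.0.91: descend 10 ; hops seen [H0,H3] ; pick H3
  + 3.246.237.96/28 (H5) depth=28
  Q 3.240.0.0: descend 0000001111110 ; hops seen [H0,H1,H4,H3] ; pick H3
  + 3.246.237.0/25 (H1) depth=25
  + 177.166.119.0/24 (H4) depth=24
  + 3.246.224.0/20 (H3) depth=20
  del 3.246.224.0/20 (clear depth 20)
  Q 1.230.229.153: descend 000000 ; hops seen [H0,H1] ; pick H1
  Q 138.231.235.130: descend 10 ; hops seen [H0,H3] ; pick H3
  + 3.246.237.105/32 (H3) depth=32

== LOOKUPS ==
["H3","H3","H2","H3","H3","H3","H4","H3","H3","H3","H1","H3"]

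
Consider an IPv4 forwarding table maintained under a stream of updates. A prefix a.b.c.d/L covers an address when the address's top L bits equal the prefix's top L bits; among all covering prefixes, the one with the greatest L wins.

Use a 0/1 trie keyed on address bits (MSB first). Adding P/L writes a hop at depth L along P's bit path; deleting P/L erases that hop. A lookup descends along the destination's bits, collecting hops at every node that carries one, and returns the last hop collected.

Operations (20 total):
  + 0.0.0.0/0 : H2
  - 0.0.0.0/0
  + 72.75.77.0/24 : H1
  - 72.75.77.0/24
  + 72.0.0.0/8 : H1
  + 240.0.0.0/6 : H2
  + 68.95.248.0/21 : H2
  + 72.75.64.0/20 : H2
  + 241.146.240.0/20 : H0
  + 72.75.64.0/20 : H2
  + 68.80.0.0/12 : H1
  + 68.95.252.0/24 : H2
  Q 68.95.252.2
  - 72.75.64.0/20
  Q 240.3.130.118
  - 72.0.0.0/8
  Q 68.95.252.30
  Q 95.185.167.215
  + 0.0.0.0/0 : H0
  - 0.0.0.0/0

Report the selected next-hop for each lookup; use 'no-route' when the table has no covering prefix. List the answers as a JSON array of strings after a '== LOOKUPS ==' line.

Apply in order:
  + 0.0.0.0/0 (H2) depth=0
  - 0.0.0.0/0 clear@0
  + 72.75.77.0/24 (H1) depth=24
  - 72.75.77.0/24 clear@24
  + 72.0.0.0/8 (H1) depth=8
  + 240.0.0.0/6 (H2) depth=6
  + 68.95.248.0/21 (H2) depth=21
  + 72.75.64.0/20 (H2) depth=20
  + 241.146.240.0/20 (H0) depth=20
  + 72.75.64.0/20 (H2) depth=20
  + 68.80.0.0/12 (H1) depth=12
  + 68.95.252.0/24 (H2) depth=24
  ? 68.95.252.2  path d0:-→d1:-→d2:-→d3:-→d4:-→d5:-→d6:-→d7:-→d8:-→d9:-→d10:-→d11:-→d12:H1→d13:-→d14:-→d15:-→d16:-→d17:-→d18:-→d19:-→d20:-→d21:H2→d22:-→d23:-→d24:H2  best=H2
  - 72.75.64.0/20 clear@20
  ? 240.3.130.118  path d0:-→d1:-→d2:-→d3:-→d4:-→d5:-→d6:H2→d7:-  best=H2
  - 72.0.0.0/8 clear@8
  ? 68.95.252.30  path d0:-→d1:-→d2:-→d3:-→d4:-→d5:-→d6:-→d7:-→d8:-→d9:-→d10:-→d11:-→d12:H1→d13:-→d14:-→d15:-→d16:-→d17:-→d18:-→d19:-→d20:-→d21:H2→d22:-→d23:-→d24:H2  best=H2
  ? 95.185.167.215  path d0:-→d1:-→d2:-→d3:-  best=no-route
  + 0.0.0.0/0 (H0) depth=0
  - 0.0.0.0/0 clear@0

== LOOKUPS ==
["H2","H2","H2","no-route"]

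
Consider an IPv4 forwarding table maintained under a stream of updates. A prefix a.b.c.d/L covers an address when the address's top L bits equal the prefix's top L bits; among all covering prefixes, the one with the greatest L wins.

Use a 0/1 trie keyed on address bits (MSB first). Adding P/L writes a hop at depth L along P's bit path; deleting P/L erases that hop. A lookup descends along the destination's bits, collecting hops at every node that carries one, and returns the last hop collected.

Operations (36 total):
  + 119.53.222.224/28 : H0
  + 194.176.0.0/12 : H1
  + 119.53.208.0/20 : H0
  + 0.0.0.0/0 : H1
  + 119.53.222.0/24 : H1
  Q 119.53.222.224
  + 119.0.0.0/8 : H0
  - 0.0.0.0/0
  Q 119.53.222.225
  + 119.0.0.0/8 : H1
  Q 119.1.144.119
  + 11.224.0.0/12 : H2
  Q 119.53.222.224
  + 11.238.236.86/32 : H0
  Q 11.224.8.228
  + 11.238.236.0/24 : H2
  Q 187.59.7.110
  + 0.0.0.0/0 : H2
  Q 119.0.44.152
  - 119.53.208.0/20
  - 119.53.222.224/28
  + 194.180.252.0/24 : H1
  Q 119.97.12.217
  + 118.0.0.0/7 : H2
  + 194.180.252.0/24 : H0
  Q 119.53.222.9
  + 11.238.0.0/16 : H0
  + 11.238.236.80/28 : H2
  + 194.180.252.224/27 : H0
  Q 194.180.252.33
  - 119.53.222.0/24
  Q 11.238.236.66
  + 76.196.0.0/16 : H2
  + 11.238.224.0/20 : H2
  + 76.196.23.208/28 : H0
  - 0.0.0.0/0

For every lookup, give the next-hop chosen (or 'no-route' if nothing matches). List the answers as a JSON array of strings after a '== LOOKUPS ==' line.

Trace:
  add 119.53.222.224/28 -> H0 at depth 28
  add 194.176.0.0/12 -> H1 at depth 12
  add 119.53.208.0/20 -> H0 at depth 20
  add 0.0.0.0/0 -> H1 at depth 0
  add 119.53.222.0/24 -> H1 at depth 24
  Q 119.53.222.224: descend 0111011100110101110111101110 ; hops seen [H1,H0,H1,H0] ; pick H0
  add 119.0.0.0/8 -> H0 at depth 8
  - 0.0.0.0/0 clear@0
  Q 119.53.222.225: descend 0111011100110101110111101110 ; hops seen [H0,H0,H1,H0] ; pick H0
  add 119.0.0.0/8 -> H1 at depth 8
  Q 119.1.144.119: descend 0111011100 ; hops seen [H1] ; pick H1
  add 11.224.0.0/12 -> H2 at depth 12
  Q 119.53.222.224: descend 0111011100110101110111101110 ; hops seen [H1,H0,H1,H0] ; pick H0
  add 11.238.236.86/32 -> H0 at depth 32
  Q 11.224.8.228: descend 000010111110 ; hops seen [H2] ; pick H2
  add 11.238.236.0/24 -> H2 at depth 24
  Q 187.59.7.110: descend 1 ; hops seen [∅] ; pick no-route
  add 0.0.0.0/0 -> H2 at depth 0
  Q 119.0.44.152: descend 0111011100 ; hops seen [H2,H1] ; pick H1
  - 119.53.208.0/20 clear@20
  - 119.53.222.224/28 clear@28
  add 194.180.252.0/24 -> H1 at depth 24
  Q 119.97.12.217: descend 011101110 ; hops seen [H2,H1] ; pick H1
  add 118.0.0.0/7 -> H2 at depth 7
  add 194.180.252.0/24 -> H0 at depth 24
  Q 119.53.222.9: descend 011101110011010111011110 ; hops seen [H2,H2,H1,H1] ; pick H1
  add 11.238.0.0/16 -> H0 at depth 16
  add 11.238.236.80/28 -> H2 at depth 28
  add 194.180.252.224/27 -> H0 at depth 27
  Q 194.180.252.33: descend 110000101011010011111100 ; hops seen [H2,H1,H0] ; pick H0
  - 119.53.222.0/24 clear@24
  Q 11.238.236.66: descend 000010111110111011101100010 ; hops seen [H2,H2,H0,H2] ; pick H2
  add 76.196.0.0/16 -> H2 at depth 16
  add 11.238.224.0/20 -> H2 at depth 20
  add 76.196.23.208/28 -> H0 at depth 28
  - 0.0.0.0/0 clear@0

== LOOKUPS ==
["H0","H0","H1","H0","H2","no-route","H1","H1","H1","H0","H2"]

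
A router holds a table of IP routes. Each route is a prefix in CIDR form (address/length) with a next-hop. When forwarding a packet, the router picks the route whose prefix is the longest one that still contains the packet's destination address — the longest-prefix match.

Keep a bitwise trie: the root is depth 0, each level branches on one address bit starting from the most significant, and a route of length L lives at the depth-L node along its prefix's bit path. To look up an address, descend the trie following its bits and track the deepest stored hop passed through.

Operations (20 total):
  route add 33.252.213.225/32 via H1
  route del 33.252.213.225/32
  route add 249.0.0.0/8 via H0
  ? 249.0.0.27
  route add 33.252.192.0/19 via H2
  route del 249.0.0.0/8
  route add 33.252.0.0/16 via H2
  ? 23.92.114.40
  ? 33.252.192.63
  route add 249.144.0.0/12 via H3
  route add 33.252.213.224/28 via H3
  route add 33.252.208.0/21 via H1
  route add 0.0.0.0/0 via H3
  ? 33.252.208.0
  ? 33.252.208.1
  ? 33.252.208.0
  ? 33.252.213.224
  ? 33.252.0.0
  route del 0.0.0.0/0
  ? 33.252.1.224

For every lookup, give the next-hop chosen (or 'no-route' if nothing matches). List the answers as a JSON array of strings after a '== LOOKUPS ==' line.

Trace:
  add 33.252.213.225/32 -> H1 at depth 32
  - 33.252.213.225/32 clear@32
  add 249.0.0.0/8 -> H0 at depth 8
  Q 249.0.0.27: descend 11111001 ; hops seen [H0] ; pick H0
  add 33.252.192.0/19 -> H2 at depth 19
  - 249.0.0.0/8 clear@8
  add 33.252.0.0/16 -> H2 at depth 16
  Q 23.92.114.40: descend 00 ; hops seen [∅] ; pick no-route
  Q 33.252.192.63: descend 0010000111111100110 ; hops seen [H2,H2] ; pick H2
  add 249.144.0.0/12 -> H3 at depth 12
  add 33.252.213.224/28 -> H3 at depth 28
  add 33.252.208.0/21 -> H1 at depth 21
  add 0.0.0.0/0 -> H3 at depth 0
  Q 33.252.208.0: descend 001000011111110011010 ; hops seen [H3,H2,H2,H1] ; pick H1
  Q 33.252.208.1: descend 001000011111110011010 ; hops seen [H3,H2,H2,H1] ; pick H1
  Q 33.252.208.0: descend 001000011111110011010 ; hops seen [H3,H2,H2,H1] ; pick H1
  Q 33.252.213.224: descend 0010000111111100110101011110000 ; hops seen [H3,H2,H2,H1,H3] ; pick H3
  Q 33.252.0.0: descend 0010000111111100 ; hops seen [H3,H2] ; pick H2
  - 0.0.0.0/0 clear@0
  Q 33.252.1.224: descend 0010000111111100 ; hops seen [H2] ; pick H2

== LOOKUPS ==
["H0","no-route","H2","H1","H1","H1","H3","H2","H2"]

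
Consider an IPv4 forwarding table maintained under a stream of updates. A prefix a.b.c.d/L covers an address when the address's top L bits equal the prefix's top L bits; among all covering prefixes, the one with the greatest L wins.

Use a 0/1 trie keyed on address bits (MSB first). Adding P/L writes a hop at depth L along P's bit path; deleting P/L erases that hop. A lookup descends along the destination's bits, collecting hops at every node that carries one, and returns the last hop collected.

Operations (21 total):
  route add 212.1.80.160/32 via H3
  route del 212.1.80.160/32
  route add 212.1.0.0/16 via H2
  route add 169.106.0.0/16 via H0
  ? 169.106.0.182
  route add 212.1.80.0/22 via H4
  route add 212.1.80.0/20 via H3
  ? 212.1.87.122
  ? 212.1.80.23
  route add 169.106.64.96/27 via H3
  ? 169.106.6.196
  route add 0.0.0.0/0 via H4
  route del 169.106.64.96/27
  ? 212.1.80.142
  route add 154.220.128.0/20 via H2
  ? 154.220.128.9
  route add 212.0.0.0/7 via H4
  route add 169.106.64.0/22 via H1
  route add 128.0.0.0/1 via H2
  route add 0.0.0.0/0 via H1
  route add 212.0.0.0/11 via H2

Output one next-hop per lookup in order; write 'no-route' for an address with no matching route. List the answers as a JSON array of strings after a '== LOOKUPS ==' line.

Trace:
  + 212.1.80.160/32 (H3) depth=32
  del 212.1.80.160/32 (clear depth 32)
  + 212.1.0.0/16 (H2) depth=16
  + 169.106.0.0/16 (H0) depth=16
  lookup 169.106.0.182: bits 1010100101101010 walk d0:-→d1:-→d2:-→d3:-→d4:-→d5:-→d6:-→d7:-→d8:-→d9:-→d10:-→d11:-→d12:-→d13:-→d14:-→d15:-→d16:H0 -> H0
  + 212.1.80.0/22 (H4) depth=22
  + 212.1.80.0/20 (H3) depth=20
  lookup 212.1.87.122: bits 110101000000000101010 walk d0:-→d1:-→d2:-→d3:-→d4:-→d5:-→d6:-→d7:-→d8:-→d9:-→d10:-→d11:-→d12:-→d13:-→d14:-→d15:-→d16:H2→d17:-→d18:-→d19:-→d20:H3→d21:- -> H3
  lookup 212.1.80.23: bits 110101000000000101010000 walk d0:-→d1:-→d2:-→d3:-→d4:-→d5:-→d6:-→d7:-→d8:-→d9:-→d10:-→d11:-→d12:-→d13:-→d14:-→d15:-→d16:H2→d17:-→d18:-→d19:-→d20:H3→d21:-→d22:H4→d23:-→d24:- -> H4
  + 169.106.64.96/27 (H3) depth=27
  lookup 169.106.6.196: bits 10101001011010100 walk d0:-→d1:-→d2:-→d3:-→d4:-→d5:-→d6:-→d7:-→d8:-→d9:-→d10:-→d11:-→d12:-→d13:-→d14:-→d15:-→d16:H0→d17:- -> H0
  + 0.0.0.0/0 (H4) depth=0
  del 169.106.64.96/27 (clear depth 27)
  lookup 212.1.80.142: bits 11010100000000010101000010 walk d0:H4→d1:-→d2:-→d3:-→d4:-→d5:-→d6:-→d7:-→d8:-→d9:-→d10:-→d11:-→d12:-→d13:-→d14:-→d15:-→d16:H2→d17:-→d18:-→d19:-→d20:H3→d21:-→d22:H4→d23:-→d24:-→d25:-→d26:- -> H4
  + 154.220.128.0/20 (H2) depth=20
  lookup 154.220.128.9: bits 10011010110111001000 walk d0:H4→d1:-→d2:-→d3:-→d4:-→d5:-→d6:-→d7:-→d8:-→d9:-→d10:-→d11:-→d12:-→d13:-→d14:-→d15:-→d16:-→d17:-→d18:-→d19:-→d20:H2 -> H2
  + 212.0.0.0/7 (H4) depth=7
  + 169.106.64.0/22 (H1) depth=22
  + 128.0.0.0/1 (H2) depth=1
  + 0.0.0.0/0 (H1) depth=0
  + 212.0.0.0/11 (H2) depth=11

== LOOKUPS ==
["H0","H3","H4","H0","H4","H2"]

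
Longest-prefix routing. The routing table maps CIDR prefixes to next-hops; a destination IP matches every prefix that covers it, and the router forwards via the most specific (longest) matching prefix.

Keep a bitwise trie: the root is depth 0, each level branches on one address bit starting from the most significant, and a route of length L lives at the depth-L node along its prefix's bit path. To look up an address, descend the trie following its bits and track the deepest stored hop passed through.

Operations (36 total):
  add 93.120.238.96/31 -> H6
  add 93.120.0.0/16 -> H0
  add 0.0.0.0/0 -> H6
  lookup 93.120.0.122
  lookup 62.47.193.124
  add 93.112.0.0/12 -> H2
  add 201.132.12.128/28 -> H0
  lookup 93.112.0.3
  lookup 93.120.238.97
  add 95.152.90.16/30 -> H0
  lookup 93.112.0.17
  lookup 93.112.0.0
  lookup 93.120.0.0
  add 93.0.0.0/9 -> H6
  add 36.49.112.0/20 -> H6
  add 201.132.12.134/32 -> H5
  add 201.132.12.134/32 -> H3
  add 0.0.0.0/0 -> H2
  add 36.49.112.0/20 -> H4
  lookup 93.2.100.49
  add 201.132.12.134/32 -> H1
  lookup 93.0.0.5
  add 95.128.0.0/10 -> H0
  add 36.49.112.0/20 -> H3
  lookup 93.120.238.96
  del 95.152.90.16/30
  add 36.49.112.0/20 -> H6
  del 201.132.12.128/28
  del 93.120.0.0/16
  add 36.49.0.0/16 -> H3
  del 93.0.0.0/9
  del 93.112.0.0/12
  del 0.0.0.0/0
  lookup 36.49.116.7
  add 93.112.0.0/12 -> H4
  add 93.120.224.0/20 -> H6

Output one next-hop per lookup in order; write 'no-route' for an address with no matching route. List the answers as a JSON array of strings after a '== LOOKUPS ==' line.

Trace:
  + 93.120.238.96/31 (H6) depth=31
  + 93.120.0.0/16 (H0) depth=16
  + 0.0.0.0/0 (H6) depth=0
  lookup 93.120.0.122: bits 0101110101111000 walk d0:H6→d1:-→d2:-→d3:-→d4:-→d5:-→d6:-→d7:-→d8:-→d9:-→d10:-→d11:-→d12:-→d13:-→d14:-→d15:-→d16:H0 -> H0
  lookup 62.47.193.124: bits 0 walk d0:H6→d1:- -> H6
  + 93.112.0.0/12 (H2) depth=12
  + 201.132.12.128/28 (H0) depth=28
  lookup 93.112.0.3: bits 010111010111 walk d0:H6→d1:-→d2:-→d3:-→d4:-→d5:-→d6:-→d7:-→d8:-→d9:-→d10:-→d11:-→d12:H2 -> H2
  lookup 93.120.238.97: bits 0101110101111000111011100110000 walk d0:H6→d1:-→d2:-→d3:-→d4:-→d5:-→d6:-→d7:-→d8:-→d9:-→d10:-→d11:-→d12:H2→d13:-→d14:-→d15:-→d16:H0→d17:-→d18:-→d19:-→d20:-→d21:-→d22:-→d23:-→d24:-→d25:-→d26:-→d27:-→d28:-→d29:-→d30:-→d31:H6 -> H6
  + 95.152.90.16/30 (H0) depth=30
  lookup 93.112.0.17: bits 010111010111 walk d0:H6→d1:-→d2:-→d3:-→d4:-→d5:-→d6:-→d7:-→d8:-→d9:-→d10:-→d11:-→d12:H2 -> H2
  lookup 93.112.0.0: bits 010111010111 walk d0:H6→d1:-→d2:-→d3:-→d4:-→d5:-→d6:-→d7:-→d8:-→d9:-→d10:-→d11:-→d12:H2 -> H2
  lookup 93.120.0.0: bits 0101110101111000 walk d0:H6→d1:-→d2:-→d3:-→d4:-→d5:-→d6:-→d7:-→d8:-→d9:-→d10:-→d11:-→d12:H2→d13:-→d14:-→d15:-→d16:H0 -> H0
  + 93.0.0.0/9 (H6) depth=9
  + 36.49.112.0/20 (H6) depth=20
  + 201.132.12.134/32 (H5) depth=32
  + 201.132.12.134/32 (H3) depth=32
  + 0.0.0.0/0 (H2) depth=0
  + 36.49.112.0/20 (H4) depth=20
  lookup 93.2.100.49: bits 010111010 walk d0:H2→d1:-→d2:-→d3:-→d4:-→d5:-→d6:-→d7:-→d8:-→d9:H6 -> H6
  + 201.132.12.134/32 (H1) depth=32
  lookup 93.0.0.5: bits 010111010 walk d0:H2→d1:-→d2:-→d3:-→d4:-→d5:-→d6:-→d7:-→d8:-→d9:H6 -> H6
  + 95.128.0.0/10 (H0) depth=10
  + 36.49.112.0/20 (H3) depth=20
  lookup 93.120.238.96: bits 0101110101111000111011100110000 walk d0:H2→d1:-→d2:-→d3:-→d4:-→d5:-→d6:-→d7:-→d8:-→d9:H6→d10:-→d11:-→d12:H2→d13:-→d14:-→d15:-→d16:H0→d17:-→d18:-→d19:-→d20:-→d21:-→d22:-→d23:-→d24:-→d25:-→d26:-→d27:-→d28:-→d29:-→d30:-→d31:H6 -> H6
  del 95.152.90.16/30 (clear depth 30)
  + 36.49.112.0/20 (H6) depth=20
  del 201.132.12.128/28 (clear depth 28)
  del 93.120.0.0/16 (clear depth 16)
  + 36.49.0.0/16 (H3) depth=16
  del 93.0.0.0/9 (clear depth 9)
  del 93.112.0.0/12 (clear depth 12)
  del 0.0.0.0/0 (clear depth 0)
  lookup 36.49.116.7: bits 00100100001100010111 walk d0:-→d1:-→d2:-→d3:-→d4:-→d5:-→d6:-→d7:-→d8:-→d9:-→d10:-→d11:-→d12:-→d13:-→d14:-→d15:-→d16:H3→d17:-→d18:-→d19:-→d20:H6 -> H6
  + 93.112.0.0/12 (H4) depth=12
  + 93.120.224.0/20 (H6) depth=20

== LOOKUPS ==
["H0","H6","H2","H6","H2","H2","H0","H6","H6","H6","H6"]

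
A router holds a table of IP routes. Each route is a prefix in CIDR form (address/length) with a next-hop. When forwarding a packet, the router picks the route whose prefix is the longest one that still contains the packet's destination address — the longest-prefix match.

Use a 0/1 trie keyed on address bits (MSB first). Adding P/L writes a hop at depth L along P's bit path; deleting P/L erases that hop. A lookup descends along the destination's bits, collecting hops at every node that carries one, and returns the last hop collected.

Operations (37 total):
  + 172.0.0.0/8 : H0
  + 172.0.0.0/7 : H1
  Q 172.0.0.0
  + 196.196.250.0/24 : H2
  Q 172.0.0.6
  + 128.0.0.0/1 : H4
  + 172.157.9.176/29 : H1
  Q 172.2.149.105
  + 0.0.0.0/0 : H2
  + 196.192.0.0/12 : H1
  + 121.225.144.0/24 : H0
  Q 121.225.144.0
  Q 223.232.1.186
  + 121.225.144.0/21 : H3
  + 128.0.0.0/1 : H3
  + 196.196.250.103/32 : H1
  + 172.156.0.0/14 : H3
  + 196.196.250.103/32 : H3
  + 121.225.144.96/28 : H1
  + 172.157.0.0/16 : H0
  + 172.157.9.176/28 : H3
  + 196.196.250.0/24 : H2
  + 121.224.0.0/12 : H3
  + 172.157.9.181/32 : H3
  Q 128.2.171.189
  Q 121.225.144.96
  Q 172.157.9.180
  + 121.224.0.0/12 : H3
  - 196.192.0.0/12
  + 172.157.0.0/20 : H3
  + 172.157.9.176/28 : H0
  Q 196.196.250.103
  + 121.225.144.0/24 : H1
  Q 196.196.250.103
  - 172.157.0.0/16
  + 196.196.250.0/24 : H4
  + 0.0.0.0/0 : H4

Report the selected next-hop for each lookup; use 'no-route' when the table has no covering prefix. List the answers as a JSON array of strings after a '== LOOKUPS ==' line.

Apply in order:
  + 172.0.0.0/8 (H0) depth=8
  + 172.0.0.0/7 (H1) depth=7
  Q 172.0.0.0: descend 10101100 ; hops seen [H1,H0] ; pick H0
  + 196.196.250.0/24 (H2) depth=24
  Q 172.0.0.6: descend 10101100 ; hops seen [H1,H0] ; pick H0
  + 128.0.0.0/1 (H4) depth=1
  + 172.157.9.176/29 (H1) depth=29
  Q 172.2.149.105: descend 10101100 ; hops seen [H4,H1,H0] ; pick H0
  + 0.0.0.0/0 (H2) depth=0
  + 196.192.0.0/12 (H1) depth=12
  + 121.225.144.0/24 (H0) depth=24
  Q 121.225.144.0: descend 011110011110000110010000 ; hops seen [H2,H0] ; pick H0
  Q 223.232.1.186: descend 110 ; hops seen [H2,H4] ; pick H4
  + 121.225.144.0/21 (H3) depth=21
  + 128.0.0.0/1 (H3) depth=1
  + 196.196.250.103/32 (H1) depth=32
  + 172.156.0.0/14 (H3) depth=14
  + 196.196.250.103/32 (H3) depth=32
  + 121.225.144.96/28 (H1) depth=28
  + 172.157.0.0/16 (H0) depth=16
  + 172.157.9.176/28 (H3) depth=28
  + 196.196.250.0/24 (H2) depth=24
  + 121.224.0.0/12 (H3) depth=12
  + 172.157.9.181/32 (H3) depth=32
  Q 128.2.171.189: descend 10 ; hops seen [H2,H3] ; pick H3
  Q 121.225.144.96: descend 0111100111100001100100000110 ; hops seen [H2,H3,H3,H0,H1] ; pick H1
  Q 172.157.9.180: descend 1010110010011101000010011011010 ; hops seen [H2,H3,H1,H0,H3,H0,H3,H1] ; pick H1
  + 121.224.0.0/12 (H3) depth=12
  - 196.192.0.0/12 clear@12
  + 172.157.0.0/20 (H3) depth=20
  + 172.157.9.176/28 (H0) depth=28
  Q 196.196.250.103: descend 11000100110001001111101001100111 ; hops seen [H2,H3,H2,H3] ; pick H3
  + 121.225.144.0/24 (H1) depth=24
  Q 196.196.250.103: descend 11000100110001001111101001100111 ; hops seen [H2,H3,H2,H3] ; pick H3
  - 172.157.0.0/16 clear@16
  + 196.196.250.0/24 (H4) depth=24
  + 0.0.0.0/0 (H4) depth=0

== LOOKUPS ==
["H0","H0","H0","H0","H4","H3","H1","H1","H3","H3"]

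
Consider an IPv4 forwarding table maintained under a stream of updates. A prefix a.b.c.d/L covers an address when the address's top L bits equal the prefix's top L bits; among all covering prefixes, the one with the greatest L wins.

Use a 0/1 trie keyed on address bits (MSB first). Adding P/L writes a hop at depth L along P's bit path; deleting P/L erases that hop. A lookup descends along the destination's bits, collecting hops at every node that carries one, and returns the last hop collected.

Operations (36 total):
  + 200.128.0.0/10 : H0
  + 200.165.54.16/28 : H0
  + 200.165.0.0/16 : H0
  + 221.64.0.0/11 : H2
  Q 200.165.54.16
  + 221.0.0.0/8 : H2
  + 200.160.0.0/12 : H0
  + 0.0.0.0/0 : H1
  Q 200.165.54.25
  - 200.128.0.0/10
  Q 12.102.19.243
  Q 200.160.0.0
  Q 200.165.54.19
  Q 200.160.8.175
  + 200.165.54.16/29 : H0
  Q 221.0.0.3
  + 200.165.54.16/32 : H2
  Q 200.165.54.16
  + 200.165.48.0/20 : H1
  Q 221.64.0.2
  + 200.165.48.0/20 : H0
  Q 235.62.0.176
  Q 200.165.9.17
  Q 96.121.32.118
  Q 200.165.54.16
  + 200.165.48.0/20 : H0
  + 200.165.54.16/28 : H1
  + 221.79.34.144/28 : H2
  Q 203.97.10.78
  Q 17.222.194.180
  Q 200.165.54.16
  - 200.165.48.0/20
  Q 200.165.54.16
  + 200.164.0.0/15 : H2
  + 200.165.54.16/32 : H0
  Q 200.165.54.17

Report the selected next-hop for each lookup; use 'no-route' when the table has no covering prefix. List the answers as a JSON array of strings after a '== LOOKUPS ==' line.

Apply in order:
  + 200.128.0.0/10 (H0) depth=10
  + 200.165.54.16/28 (H0) depth=28
  + 200.165.0.0/16 (H0) depth=16
  + 221.64.0.0/11 (H2) depth=11
  ? 200.165.54.16  path d0:-→d1:-→d2:-→d3:-→d4:-→d5:-→d6:-→d7:-→d8:-→d9:-→d10:H0→d11:-→d12:-→d13:-→d14:-→d15:-→d16:H0→d17:-→d18:-→d19:-→d20:-→d21:-→d22:-→d23:-→d24:-→d25:-→d26:-→d27:-→d28:H0  best=H0
  + 221.0.0.0/8 (H2) depth=8
  + 200.160.0.0/12 (H0) depth=12
  + 0.0.0.0/0 (H1) depth=0
  ? 200.165.54.25  path d0:H1→d1:-→d2:-→d3:-→d4:-→d5:-→d6:-→d7:-→d8:-→d9:-→d10:H0→d11:-→d12:H0→d13:-→d14:-→d15:-→d16:H0→d17:-→d18:-→d19:-→d20:-→d21:-→d22:-→d23:-→d24:-→d25:-→d26:-→d27:-→d28:H0  best=H0
  del 200.128.0.0/10 (clear depth 10)
  ? 12.102.19.243  path d0:H1  best=H1
  ? 200.160.0.0  path d0:H1→d1:-→d2:-→d3:-→d4:-→d5:-→d6:-→d7:-→d8:-→d9:-→d10:-→d11:-→d12:H0→d13:-  best=H0
  ? 200.165.54.19  path d0:H1→d1:-→d2:-→d3:-→d4:-→d5:-→d6:-→d7:-→d8:-→d9:-→d10:-→d11:-→d12:H0→d13:-→d14:-→d15:-→d16:H0→d17:-→d18:-→d19:-→d20:-→d21:-→d22:-→d23:-→d24:-→d25:-→d26:-→d27:-→d28:H0  best=H0
  ? 200.160.8.175  path d0:H1→d1:-→d2:-→d3:-→d4:-→d5:-→d6:-→d7:-→d8:-→d9:-→d10:-→d11:-→d12:H0→d13:-  best=H0
  + 200.165.54.16/29 (H0) depth=29
  ? 221.0.0.3  path d0:H1→d1:-→d2:-→d3:-→d4:-→d5:-→d6:-→d7:-→d8:H2→d9:-  best=H2
  + 200.165.54.16/32 (H2) depth=32
  ? 200.165.54.16  path d0:H1→d1:-→d2:-→d3:-→d4:-→d5:-→d6:-→d7:-→d8:-→d9:-→d10:-→d11:-→d12:H0→d13:-→d14:-→d15:-→d16:H0→d17:-→d18:-→d19:-→d20:-→d21:-→d22:-→d23:-→d24:-→d25:-→d26:-→d27:-→d28:H0→d29:H0→d30:-→d31:-→d32:H2  best=H2
  + 200.165.48.0/20 (H1) depth=20
  ? 221.64.0.2  path d0:H1→d1:-→d2:-→d3:-→d4:-→d5:-→d6:-→d7:-→d8:H2→d9:-→d10:-→d11:H2  best=H2
  + 200.165.48.0/20 (H0) depth=20
  ? 235.62.0.176  path d0:H1→d1:-→d2:-  best=H1
  ? 200.165.9.17  path d0:H1→d1:-→d2:-→d3:-→d4:-→d5:-→d6:-→d7:-→d8:-→d9:-→d10:-→d11:-→d12:H0→d13:-→d14:-→d15:-→d16:H0→d17:-→d18:-  best=H0
  ? 96.121.32.118  path d0:H1  best=H1
  ? 200.165.54.16  path d0:H1→d1:-→d2:-→d3:-→d4:-→d5:-→d6:-→d7:-→d8:-→d9:-→d10:-→d11:-→d12:H0→d13:-→d14:-→d15:-→d16:H0→d17:-→d18:-→d19:-→d20:H0→d21:-→d22:-→d23:-→d24:-→d25:-→d26:-→d27:-→d28:H0→d29:H0→d30:-→d31:-→d32:H2  best=H2
  + 200.165.48.0/20 (H0) depth=20
  + 200.165.54.16/28 (H1) depth=28
  + 221.79.34.144/28 (H2) depth=28
  ? 203.97.10.78  path d0:H1→d1:-→d2:-→d3:-→d4:-→d5:-→d6:-  best=H1
  ? 17.222.194.180  path d0:H1  best=H1
  ? 200.165.54.16  path d0:H1→d1:-→d2:-→d3:-→d4:-→d5:-→d6:-→d7:-→d8:-→d9:-→d10:-→d11:-→d12:H0→d13:-→d14:-→d15:-→d16:H0→d17:-→d18:-→d19:-→d20:H0→d21:-→d22:-→d23:-→d24:-→d25:-→d26:-→d27:-→d28:H1→d29:H0→d30:-→d31:-→d32:H2  best=H2
  del 200.165.48.0/20 (clear depth 20)
  ? 200.165.54.16  path d0:H1→d1:-→d2:-→d3:-→d4:-→d5:-→d6:-→d7:-→d8:-→d9:-→d10:-→d11:-→d12:H0→d13:-→d14:-→d15:-→d16:H0→d17:-→d18:-→d19:-→d20:-→d21:-→d22:-→d23:-→d24:-→d25:-→d26:-→d27:-→d28:H1→d29:H0→d30:-→d31:-→d32:H2  best=H2
  + 200.164.0.0/15 (H2) depth=15
  + 200.165.54.16/32 (H0) depth=32
  ? 200.165.54.17  path d0:H1→d1:-→d2:-→d3:-→d4:-→d5:-→d6:-→d7:-→d8:-→d9:-→d10:-→d11:-→d12:H0→d13:-→d14:-→d15:H2→d16:H0→d17:-→d18:-→d19:-→d20:-→d21:-→d22:-→d23:-→d24:-→d25:-→d26:-→d27:-→d28:H1→d29:H0→d30:-→d31:-  best=H0

== LOOKUPS ==
["H0","H0","H1","H0","H0","H0","H2","H2","H2","H1","H0","H1","H2","H1","H1","H2","H2","H0"]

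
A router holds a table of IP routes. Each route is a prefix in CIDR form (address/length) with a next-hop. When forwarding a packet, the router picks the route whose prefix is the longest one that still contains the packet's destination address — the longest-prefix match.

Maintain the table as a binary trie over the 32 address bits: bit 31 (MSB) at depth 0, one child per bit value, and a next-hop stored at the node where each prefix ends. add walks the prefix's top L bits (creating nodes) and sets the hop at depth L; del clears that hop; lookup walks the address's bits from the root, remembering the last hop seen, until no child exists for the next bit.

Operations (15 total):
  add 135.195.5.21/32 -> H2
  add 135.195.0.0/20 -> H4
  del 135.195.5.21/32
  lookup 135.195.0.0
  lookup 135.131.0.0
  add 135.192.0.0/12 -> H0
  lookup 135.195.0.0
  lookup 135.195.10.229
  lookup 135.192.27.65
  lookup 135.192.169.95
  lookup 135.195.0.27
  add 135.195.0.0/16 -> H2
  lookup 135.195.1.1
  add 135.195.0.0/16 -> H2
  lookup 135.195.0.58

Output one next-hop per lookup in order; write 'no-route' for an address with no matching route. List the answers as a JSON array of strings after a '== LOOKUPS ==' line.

Trace:
  add 135.195.5.21/32 -> H2 at depth 32
  add 135.195.0.0/20 -> H4 at depth 20
  del 135.195.5.21/32 (clear depth 32)
  ? 135.195.0.0  path d0:-→d1:-→d2:-→d3:-→d4:-→d5:-→d6:-→d7:-→d8:-→d9:-→d10:-→d11:-→d12:-→d13:-→d14:-→d15:-→d16:-→d17:-→d18:-→d19:-→d20:H4→d21:-  best=H4
  ? 135.131.0.0  path d0:-→d1:-→d2:-→d3:-→d4:-→d5:-→d6:-→d7:-→d8:-→d9:-  best=no-route
  add 135.192.0.0/12 -> H0 at depth 12
  ? 135.195.0.0  path d0:-→d1:-→d2:-→d3:-→d4:-→d5:-→d6:-→d7:-→d8:-→d9:-→d10:-→d11:-→d12:H0→d13:-→d14:-→d15:-→d16:-→d17:-→d18:-→d19:-→d20:H4→d21:-  best=H4
  ? 135.195.10.229  path d0:-→d1:-→d2:-→d3:-→d4:-→d5:-→d6:-→d7:-→d8:-→d9:-→d10:-→d11:-→d12:H0→d13:-→d14:-→d15:-→d16:-→d17:-→d18:-→d19:-→d20:H4  best=H4
  ? 135.192.27.65  path d0:-→d1:-→d2:-→d3:-→d4:-→d5:-→d6:-→d7:-→d8:-→d9:-→d10:-→d11:-→d12:H0→d13:-→d14:-  best=H0
  ? 135.192.169.95  path d0:-→d1:-→d2:-→d3:-→d4:-→d5:-→d6:-→d7:-→d8:-→d9:-→d10:-→d11:-→d12:H0→d13:-→d14:-  best=H0
  ? 135.195.0.27  path d0:-→d1:-→d2:-→d3:-→d4:-→d5:-→d6:-→d7:-→d8:-→d9:-→d10:-→d11:-→d12:H0→d13:-→d14:-→d15:-→d16:-→d17:-→d18:-→d19:-→d20:H4→d21:-  best=H4
  add 135.195.0.0/16 -> H2 at depth 16
  ? 135.195.1.1  path d0:-→d1:-→d2:-→d3:-→d4:-→d5:-→d6:-→d7:-→d8:-→d9:-→d10:-→d11:-→d12:H0→d13:-→d14:-→d15:-→d16:H2→d17:-→d18:-→d19:-→d20:H4→d21:-  best=H4
  add 135.195.0.0/16 -> H2 at depth 16
  ? 135.195.0.58  path d0:-→d1:-→d2:-→d3:-→d4:-→d5:-→d6:-→d7:-→d8:-→d9:-→d10:-→d11:-→d12:H0→d13:-→d14:-→d15:-→d16:H2→d17:-→d18:-→d19:-→d20:H4→d21:-  best=H4

== LOOKUPS ==
["H4","no-route","H4","H4","H0","H0","H4","H4","H4"]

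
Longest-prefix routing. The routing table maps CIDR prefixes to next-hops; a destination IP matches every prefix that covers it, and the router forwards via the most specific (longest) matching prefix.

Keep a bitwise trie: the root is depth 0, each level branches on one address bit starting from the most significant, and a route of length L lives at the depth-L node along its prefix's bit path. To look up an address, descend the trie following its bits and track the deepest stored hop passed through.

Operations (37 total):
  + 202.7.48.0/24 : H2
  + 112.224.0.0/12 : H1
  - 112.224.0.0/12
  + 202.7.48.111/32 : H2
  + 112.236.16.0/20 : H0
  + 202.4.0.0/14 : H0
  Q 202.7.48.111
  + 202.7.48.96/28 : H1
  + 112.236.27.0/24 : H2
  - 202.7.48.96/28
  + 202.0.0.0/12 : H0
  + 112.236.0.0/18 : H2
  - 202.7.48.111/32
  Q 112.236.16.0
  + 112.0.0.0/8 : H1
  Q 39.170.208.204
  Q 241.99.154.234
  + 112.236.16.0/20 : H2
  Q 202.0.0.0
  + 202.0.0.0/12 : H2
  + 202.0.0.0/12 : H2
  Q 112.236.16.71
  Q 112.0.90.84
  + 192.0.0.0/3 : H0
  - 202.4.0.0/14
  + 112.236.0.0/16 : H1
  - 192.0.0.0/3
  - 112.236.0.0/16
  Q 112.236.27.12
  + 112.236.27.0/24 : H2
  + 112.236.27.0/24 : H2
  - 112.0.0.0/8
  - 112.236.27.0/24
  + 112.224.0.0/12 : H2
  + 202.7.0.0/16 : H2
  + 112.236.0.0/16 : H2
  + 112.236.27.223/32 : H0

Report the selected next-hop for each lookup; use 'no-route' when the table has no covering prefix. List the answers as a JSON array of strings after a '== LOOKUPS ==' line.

Apply in order:
  + 202.7.48.0/24 (H2) depth=24
  + 112.224.0.0/12 (H1) depth=12
  - 112.224.0.0/12 clear@12
  + 202.7.48.111/32 (H2) depth=32
  + 112.236.16.0/20 (H0) depth=20
  + 202.4.0.0/14 (H0) depth=14
  lookup 202.7.48.111: bits 11001010000001110011000001101111 walk d0:-→d1:-→d2:-→d3:-→d4:-→d5:-→d6:-→d7:-→d8:-→d9:-→d10:-→d11:-→d12:-→d13:-→d14:H0→d15:-→d16:-→d17:-→d18:-→d19:-→d20:-→d21:-→d22:-→d23:-→d24:H2→d25:-→d26:-→d27:-→d28:-→d29:-→d30:-→d31:-→d32:H2 -> H2
  + 202.7.48.96/28 (H1) depth=28
  + 112.236.27.0/24 (H2) depth=24
  - 202.7.48.96/28 clear@28
  + 202.0.0.0/12 (H0) depth=12
  + 112.236.0.0/18 (H2) depth=18
  - 202.7.48.111/32 clear@32
  lookup 112.236.16.0: bits 01110000111011000001 walk d0:-→d1:-→d2:-→d3:-→d4:-→d5:-→d6:-→d7:-→d8:-→d9:-→d10:-→d11:-→d12:-→d13:-→d14:-→d15:-→d16:-→d17:-→d18:H2→d19:-→d20:H0 -> H0
  + 112.0.0.0/8 (H1) depth=8
  lookup 39.170.208.204: bits 0 walk d0:-→d1:- -> no-route
  lookup 241.99.154.234: bits 11 walk d0:-→d1:-→d2:- -> no-route
  + 112.236.16.0/20 (H2) depth=20
  lookup 202.0.0.0: bits 1100101000000 walk d0:-→d1:-→d2:-→d3:-→d4:-→d5:-→d6:-→d7:-→d8:-→d9:-→d10:-→d11:-→d12:H0→d13:- -> H0
  + 202.0.0.0/12 (H2) depth=12
  + 202.0.0.0/12 (H2) depth=12
  lookup 112.236.16.71: bits 01110000111011000001 walk d0:-→d1:-→d2:-→d3:-→d4:-→d5:-→d6:-→d7:-→d8:H1→d9:-→d10:-→d11:-→d12:-→d13:-→d14:-→d15:-→d16:-→d17:-→d18:H2→d19:-→d20:H2 -> H2
  lookup 112.0.90.84: bits 01110000 walk d0:-→d1:-→d2:-→d3:-→d4:-→d5:-→d6:-→d7:-→d8:H1 -> H1
  + 192.0.0.0/3 (H0) depth=3
  - 202.4.0.0/14 clear@14
  + 112.236.0.0/16 (H1) depth=16
  - 192.0.0.0/3 clear@3
  - 112.236.0.0/16 clear@16
  lookup 112.236.27.12: bits 011100001110110000011011 walk d0:-→d1:-→d2:-→d3:-→d4:-→d5:-→d6:-→d7:-→d8:H1→d9:-→d10:-→d11:-→d12:-→d13:-→d14:-→d15:-→d16:-→d17:-→d18:H2→d19:-→d20:H2→d21:-→d22:-→d23:-→d24:H2 -> H2
  + 112.236.27.0/24 (H2) depth=24
  + 112.236.27.0/24 (H2) depth=24
  - 112.0.0.0/8 clear@8
  - 112.236.27.0/24 clear@24
  + 112.224.0.0/12 (H2) depth=12
  + 202.7.0.0/16 (H2) depth=16
  + 112.236.0.0/16 (H2) depth=16
  + 112.236.27.223/32 (H0) depth=32

== LOOKUPS ==
["H2","H0","no-route","no-route","H0","H2","H1","H2"]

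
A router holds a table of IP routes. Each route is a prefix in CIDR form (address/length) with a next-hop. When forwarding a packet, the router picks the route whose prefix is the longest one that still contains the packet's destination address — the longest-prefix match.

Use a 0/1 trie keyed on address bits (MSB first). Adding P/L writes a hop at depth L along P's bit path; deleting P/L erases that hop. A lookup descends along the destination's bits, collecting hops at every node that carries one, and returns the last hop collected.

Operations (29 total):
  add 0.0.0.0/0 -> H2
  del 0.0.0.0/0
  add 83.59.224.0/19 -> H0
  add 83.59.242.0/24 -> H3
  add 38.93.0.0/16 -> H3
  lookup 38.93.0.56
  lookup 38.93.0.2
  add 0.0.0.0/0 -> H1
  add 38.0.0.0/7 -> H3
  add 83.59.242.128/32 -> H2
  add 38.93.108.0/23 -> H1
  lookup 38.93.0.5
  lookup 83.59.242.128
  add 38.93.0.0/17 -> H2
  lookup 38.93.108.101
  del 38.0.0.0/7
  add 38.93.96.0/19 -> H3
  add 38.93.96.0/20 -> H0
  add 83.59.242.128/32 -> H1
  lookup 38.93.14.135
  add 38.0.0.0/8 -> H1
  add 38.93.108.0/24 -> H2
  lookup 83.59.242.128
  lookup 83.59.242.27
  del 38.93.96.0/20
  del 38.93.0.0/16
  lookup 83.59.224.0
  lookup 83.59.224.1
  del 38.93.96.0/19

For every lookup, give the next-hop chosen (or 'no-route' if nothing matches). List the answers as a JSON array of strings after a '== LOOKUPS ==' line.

Apply in order:
  + 0.0.0.0/0 (H2) depth=0
  - 0.0.0.0/0 clear@0
  + 83.59.224.0/19 (H0) depth=19
  + 83.59.242.0/24 (H3) depth=24
  + 38.93.0.0/16 (H3) depth=16
  Q 38.93.0.56: descend 0010011001011101 ; hops seen [H3] ; pick H3
  Q 38.93.0.2: descend 0010011001011101 ; hops seen [H3] ; pick H3
  + 0.0.0.0/0 (H1) depth=0
  + 38.0.0.0/7 (H3) depth=7
  + 83.59.242.128/32 (H2) depth=32
  + 38.93.108.0/23 (H1) depth=23
  Q 38.93.0.5: descend 00100110010111010 ; hops seen [H1,H3,H3] ; pick H3
  Q 83.59.242.128: descend 01010011001110111111001010000000 ; hops seen [H1,H0,H3,H2] ; pick H2
  + 38.93.0.0/17 (H2) depth=17
  Q 38.93.108.101: descend 00100110010111010110110 ; hops seen [H1,H3,H3,H2,H1] ; pick H1
  - 38.0.0.0/7 clear@7
  + 38.93.96.0/19 (H3) depth=19
  + 38.93.96.0/20 (H0) depth=20
  + 83.59.242.128/32 (H1) depth=32
  Q 38.93.14.135: descend 00100110010111010 ; hops seen [H1,H3,H2] ; pick H2
  + 38.0.0.0/8 (H1) depth=8
  + 38.93.108.0/24 (H2) depth=24
  Q 83.59.242.128: descend 01010011001110111111001010000000 ; hops seen [H1,H0,H3,H1] ; pick H1
  Q 83.59.242.27: descend 010100110011101111110010 ; hops seen [H1,H0,H3] ; pick H3
  - 38.93.96.0/20 clear@20
  - 38.93.0.0/16 clear@16
  Q 83.59.224.0: descend 0101001100111011111 ; hops seen [H1,H0] ; pick H0
  Q 83.59.224.1: descend 0101001100111011111 ; hops seen [H1,H0] ; pick H0
  - 38.93.96.0/19 clear@19

== LOOKUPS ==
["H3","H3","H3","H2","H1","H2","H1","H3","H0","H0"]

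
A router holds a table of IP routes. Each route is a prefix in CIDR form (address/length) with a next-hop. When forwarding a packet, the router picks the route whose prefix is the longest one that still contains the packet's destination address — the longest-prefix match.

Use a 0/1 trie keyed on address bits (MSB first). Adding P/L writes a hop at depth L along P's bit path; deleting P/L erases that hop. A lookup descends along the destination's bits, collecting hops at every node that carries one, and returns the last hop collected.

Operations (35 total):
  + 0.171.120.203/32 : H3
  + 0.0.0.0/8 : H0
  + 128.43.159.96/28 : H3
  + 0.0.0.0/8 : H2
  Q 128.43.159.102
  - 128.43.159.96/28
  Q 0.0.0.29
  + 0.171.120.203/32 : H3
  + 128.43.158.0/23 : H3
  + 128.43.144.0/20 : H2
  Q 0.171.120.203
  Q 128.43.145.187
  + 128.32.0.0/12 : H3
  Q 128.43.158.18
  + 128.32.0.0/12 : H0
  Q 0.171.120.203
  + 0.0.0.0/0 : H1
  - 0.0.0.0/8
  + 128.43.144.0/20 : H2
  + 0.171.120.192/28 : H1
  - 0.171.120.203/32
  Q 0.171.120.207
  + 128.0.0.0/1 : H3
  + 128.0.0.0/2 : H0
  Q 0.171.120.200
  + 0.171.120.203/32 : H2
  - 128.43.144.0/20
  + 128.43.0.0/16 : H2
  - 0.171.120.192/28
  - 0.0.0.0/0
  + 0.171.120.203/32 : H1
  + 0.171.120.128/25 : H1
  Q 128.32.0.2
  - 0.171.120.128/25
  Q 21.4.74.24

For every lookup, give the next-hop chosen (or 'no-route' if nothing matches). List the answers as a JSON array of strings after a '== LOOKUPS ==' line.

Process each operation:
  + 0.171.120.203/32 (H3) depth=32
  + 0.0.0.0/8 (H0) depth=8
  + 128.43.159.96/28 (H3) depth=28
  + 0.0.0.0/8 (H2) depth=8
  Q 128.43.159.102: descend 1000000000101011100111110110 ; hops seen [H3] ; pick H3
  - 128.43.159.96/28 clear@28
  Q 0.0.0.29: descend 00000000 ; hops seen [H2] ; pick H2
  + 0.171.120.203/32 (H3) depth=32
  + 128.43.158.0/23 (H3) depth=23
  + 128.43.144.0/20 (H2) depth=20
  Q 0.171.120.203: descend 00000000101010110111100011001011 ; hops seen [H2,H3] ; pick H3
  Q 128.43.145.187: descend 10000000001010111001 ; hops seen [H2] ; pick H2
  + 128.32.0.0/12 (H3) depth=12
  Q 128.43.158.18: descend 10000000001010111001111 ; hops seen [H3,H2,H3] ; pick H3
  + 128.32.0.0/12 (H0) depth=12
  Q 0.171.120.203: descend 00000000101010110111100011001011 ; hops seen [H2,H3] ; pick H3
  + 0.0.0.0/0 (H1) depth=0
  - 0.0.0.0/8 clear@8
  + 128.43.144.0/20 (H2) depth=20
  + 0.171.120.192/28 (H1) depth=28
  - 0.171.120.203/32 clear@32
  Q 0.171.120.207: descend 00000000101010110111100011001 ; hops seen [H1,H1] ; pick H1
  + 128.0.0.0/1 (H3) depth=1
  + 128.0.0.0/2 (H0) depth=2
  Q 0.171.120.200: descend 000000001010101101111000110010 ; hops seen [H1,H1] ; pick H1
  + 0.171.120.203/32 (H2) depth=32
  - 128.43.144.0/20 clear@20
  + 128.43.0.0/16 (H2) depth=16
  - 0.171.120.192/28 clear@28
  - 0.0.0.0/0 clear@0
  + 0.171.120.203/32 (H1) depth=32
  + 0.171.120.128/25 (H1) depth=25
  Q 128.32.0.2: descend 100000000010 ; hops seen [H3,H0,H0] ; pick H0
  - 0.171.120.128/25 clear@25
  Q 21.4.74.24: descend 000 ; hops seen [∅] ; pick no-route

== LOOKUPS ==
["H3","H2","H3","H2","H3","H3","H1","H1","H0","no-route"]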